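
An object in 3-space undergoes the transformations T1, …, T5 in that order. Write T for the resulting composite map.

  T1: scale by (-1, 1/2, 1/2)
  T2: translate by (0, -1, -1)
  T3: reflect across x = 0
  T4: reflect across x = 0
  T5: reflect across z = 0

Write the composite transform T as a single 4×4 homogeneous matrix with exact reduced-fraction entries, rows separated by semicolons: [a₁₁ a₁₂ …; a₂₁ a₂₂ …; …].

T = [-1 0 0 0; 0 1/2 0 -1; 0 0 -1/2 1; 0 0 0 1]

T1 = [-1 0 0 0; 0 1/2 0 0; 0 0 1/2 0; 0 0 0 1]
T2·T1 = [-1 0 0 0; 0 1/2 0 -1; 0 0 1/2 -1; 0 0 0 1]
T3·…·T1 = [1 0 0 0; 0 1/2 0 -1; 0 0 1/2 -1; 0 0 0 1]
T4·…·T1 = [-1 0 0 0; 0 1/2 0 -1; 0 0 1/2 -1; 0 0 0 1]
T5·…·T1 = [-1 0 0 0; 0 1/2 0 -1; 0 0 -1/2 1; 0 0 0 1]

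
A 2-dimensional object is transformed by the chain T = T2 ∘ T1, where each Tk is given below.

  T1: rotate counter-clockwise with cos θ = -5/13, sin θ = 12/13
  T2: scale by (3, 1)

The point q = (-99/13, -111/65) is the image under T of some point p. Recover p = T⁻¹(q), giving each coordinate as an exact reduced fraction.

p = (-3/5, 3)

T1 = [-5/13 -12/13 0; 12/13 -5/13 0; 0 0 1]
T2·T1 = [-15/13 -36/13 0; 12/13 -5/13 0; 0 0 1]
det M = 3; M⁻¹ = [-5/39 12/13 0; -4/13 -5/13 0; 0 0 1]
M⁻¹ · (-99/13, -111/65)ᵀ = (-3/5, 3)ᵀ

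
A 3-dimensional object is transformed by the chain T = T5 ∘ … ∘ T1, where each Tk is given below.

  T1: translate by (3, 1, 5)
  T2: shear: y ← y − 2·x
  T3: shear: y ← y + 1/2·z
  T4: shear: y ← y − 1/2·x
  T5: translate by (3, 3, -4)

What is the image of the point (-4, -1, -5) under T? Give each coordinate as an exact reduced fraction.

T(p) = (2, 11/2, -4)

T1 translate by (3, 1, 5): (-4, -1, -5) → (-1, 0, 0)
T2 shear: y ← y − 2·x: (-1, 0, 0) → (-1, 2, 0)
T3 shear: y ← y + 1/2·z: (-1, 2, 0) → (-1, 2, 0)
T4 shear: y ← y − 1/2·x: (-1, 2, 0) → (-1, 5/2, 0)
T5 translate by (3, 3, -4): (-1, 5/2, 0) → (2, 11/2, -4)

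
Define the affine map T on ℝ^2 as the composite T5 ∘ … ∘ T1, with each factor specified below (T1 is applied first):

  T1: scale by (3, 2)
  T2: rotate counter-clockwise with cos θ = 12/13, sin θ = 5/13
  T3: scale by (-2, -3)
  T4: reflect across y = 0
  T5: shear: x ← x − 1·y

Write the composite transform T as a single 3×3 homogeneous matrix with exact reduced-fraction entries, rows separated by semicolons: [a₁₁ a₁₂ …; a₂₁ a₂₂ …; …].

T = [-9 -4 0; 45/13 72/13 0; 0 0 1]

T1 = [3 0 0; 0 2 0; 0 0 1]
T2·T1 = [36/13 -10/13 0; 15/13 24/13 0; 0 0 1]
T3·…·T1 = [-72/13 20/13 0; -45/13 -72/13 0; 0 0 1]
T4·…·T1 = [-72/13 20/13 0; 45/13 72/13 0; 0 0 1]
T5·…·T1 = [-9 -4 0; 45/13 72/13 0; 0 0 1]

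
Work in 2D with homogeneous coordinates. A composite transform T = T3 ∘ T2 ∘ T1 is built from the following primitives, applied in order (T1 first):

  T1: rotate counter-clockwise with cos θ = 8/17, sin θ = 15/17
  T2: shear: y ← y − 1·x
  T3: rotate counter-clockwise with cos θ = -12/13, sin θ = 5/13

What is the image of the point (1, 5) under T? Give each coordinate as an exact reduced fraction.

T1 rotate counter-clockwise with cos θ = 8/17, sin θ = 15/17: (1, 5) → (-67/17, 55/17)
T2 shear: y ← y − 1·x: (-67/17, 55/17) → (-67/17, 122/17)
T3 rotate counter-clockwise with cos θ = -12/13, sin θ = 5/13: (-67/17, 122/17) → (194/221, -1799/221)

T(p) = (194/221, -1799/221)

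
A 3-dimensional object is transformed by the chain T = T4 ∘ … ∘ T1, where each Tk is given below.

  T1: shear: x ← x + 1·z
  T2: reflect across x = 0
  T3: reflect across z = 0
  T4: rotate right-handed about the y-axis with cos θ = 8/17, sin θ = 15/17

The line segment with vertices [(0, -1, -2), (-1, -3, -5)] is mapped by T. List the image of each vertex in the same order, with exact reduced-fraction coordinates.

T1 shear: x ← x + 1·z: (0, -1, -2) → (-2, -1, -2); (-1, -3, -5) → (-6, -3, -5)
T2 reflect across x = 0: (-2, -1, -2) → (2, -1, -2); (-6, -3, -5) → (6, -3, -5)
T3 reflect across z = 0: (2, -1, -2) → (2, -1, 2); (6, -3, -5) → (6, -3, 5)
T4 rotate right-handed about the y-axis with cos θ = 8/17, sin θ = 15/17: (2, -1, 2) → (46/17, -1, -14/17); (6, -3, 5) → (123/17, -3, -50/17)

image vertices: (46/17, -1, -14/17), (123/17, -3, -50/17)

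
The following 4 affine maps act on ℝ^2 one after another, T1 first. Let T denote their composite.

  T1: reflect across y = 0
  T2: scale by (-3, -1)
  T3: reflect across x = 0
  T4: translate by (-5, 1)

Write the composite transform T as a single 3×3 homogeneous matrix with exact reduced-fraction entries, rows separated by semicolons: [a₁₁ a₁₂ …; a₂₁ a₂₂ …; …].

T1 = [1 0 0; 0 -1 0; 0 0 1]
T2·T1 = [-3 0 0; 0 1 0; 0 0 1]
T3·…·T1 = [3 0 0; 0 1 0; 0 0 1]
T4·…·T1 = [3 0 -5; 0 1 1; 0 0 1]

T = [3 0 -5; 0 1 1; 0 0 1]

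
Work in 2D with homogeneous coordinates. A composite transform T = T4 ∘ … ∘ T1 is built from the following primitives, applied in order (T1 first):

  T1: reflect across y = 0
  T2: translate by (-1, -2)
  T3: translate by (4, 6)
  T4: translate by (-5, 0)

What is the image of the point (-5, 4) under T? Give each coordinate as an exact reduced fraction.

T1 reflect across y = 0: (-5, 4) → (-5, -4)
T2 translate by (-1, -2): (-5, -4) → (-6, -6)
T3 translate by (4, 6): (-6, -6) → (-2, 0)
T4 translate by (-5, 0): (-2, 0) → (-7, 0)

T(p) = (-7, 0)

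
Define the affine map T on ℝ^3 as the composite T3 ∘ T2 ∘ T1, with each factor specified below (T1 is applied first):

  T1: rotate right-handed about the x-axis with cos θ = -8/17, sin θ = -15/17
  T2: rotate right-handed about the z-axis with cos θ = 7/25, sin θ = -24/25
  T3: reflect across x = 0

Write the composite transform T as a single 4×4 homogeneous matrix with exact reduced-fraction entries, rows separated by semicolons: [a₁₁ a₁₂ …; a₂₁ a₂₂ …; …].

T1 = [1 0 0 0; 0 -8/17 15/17 0; 0 -15/17 -8/17 0; 0 0 0 1]
T2·T1 = [7/25 -192/425 72/85 0; -24/25 -56/425 21/85 0; 0 -15/17 -8/17 0; 0 0 0 1]
T3·…·T1 = [-7/25 192/425 -72/85 0; -24/25 -56/425 21/85 0; 0 -15/17 -8/17 0; 0 0 0 1]

T = [-7/25 192/425 -72/85 0; -24/25 -56/425 21/85 0; 0 -15/17 -8/17 0; 0 0 0 1]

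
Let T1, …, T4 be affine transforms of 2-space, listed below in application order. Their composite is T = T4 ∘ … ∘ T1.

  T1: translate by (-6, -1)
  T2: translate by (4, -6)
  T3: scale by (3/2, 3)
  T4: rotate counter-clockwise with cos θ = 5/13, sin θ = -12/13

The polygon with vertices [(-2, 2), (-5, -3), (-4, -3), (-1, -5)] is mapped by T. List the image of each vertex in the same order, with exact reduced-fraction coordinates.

image vertices: (-210/13, -3/13), (-825/26, -24/13), (-405/13, -42/13), (-909/26, -126/13)

T1 translate by (-6, -1): (-2, 2) → (-8, 1); (-5, -3) → (-11, -4); (-4, -3) → (-10, -4); (-1, -5) → (-7, -6)
T2 translate by (4, -6): (-8, 1) → (-4, -5); (-11, -4) → (-7, -10); (-10, -4) → (-6, -10); (-7, -6) → (-3, -12)
T3 scale by (3/2, 3): (-4, -5) → (-6, -15); (-7, -10) → (-21/2, -30); (-6, -10) → (-9, -30); (-3, -12) → (-9/2, -36)
T4 rotate counter-clockwise with cos θ = 5/13, sin θ = -12/13: (-6, -15) → (-210/13, -3/13); (-21/2, -30) → (-825/26, -24/13); (-9, -30) → (-405/13, -42/13); (-9/2, -36) → (-909/26, -126/13)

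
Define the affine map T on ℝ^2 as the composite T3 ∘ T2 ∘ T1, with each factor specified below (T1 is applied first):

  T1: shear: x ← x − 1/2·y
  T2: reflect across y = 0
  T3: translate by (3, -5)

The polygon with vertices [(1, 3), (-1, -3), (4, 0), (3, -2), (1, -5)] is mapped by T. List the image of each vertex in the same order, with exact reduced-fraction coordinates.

T1 shear: x ← x − 1/2·y: (1, 3) → (-1/2, 3); (-1, -3) → (1/2, -3); (4, 0) → (4, 0); (3, -2) → (4, -2); (1, -5) → (7/2, -5)
T2 reflect across y = 0: (-1/2, 3) → (-1/2, -3); (1/2, -3) → (1/2, 3); (4, 0) → (4, 0); (4, -2) → (4, 2); (7/2, -5) → (7/2, 5)
T3 translate by (3, -5): (-1/2, -3) → (5/2, -8); (1/2, 3) → (7/2, -2); (4, 0) → (7, -5); (4, 2) → (7, -3); (7/2, 5) → (13/2, 0)

image vertices: (5/2, -8), (7/2, -2), (7, -5), (7, -3), (13/2, 0)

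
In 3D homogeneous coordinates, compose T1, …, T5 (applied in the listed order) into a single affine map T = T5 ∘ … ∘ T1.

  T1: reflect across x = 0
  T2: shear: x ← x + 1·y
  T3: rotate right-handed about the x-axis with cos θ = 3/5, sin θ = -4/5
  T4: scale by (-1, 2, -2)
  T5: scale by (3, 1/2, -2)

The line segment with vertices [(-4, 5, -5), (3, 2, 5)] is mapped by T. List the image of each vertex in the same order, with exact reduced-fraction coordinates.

T1 reflect across x = 0: (-4, 5, -5) → (4, 5, -5); (3, 2, 5) → (-3, 2, 5)
T2 shear: x ← x + 1·y: (4, 5, -5) → (9, 5, -5); (-3, 2, 5) → (-1, 2, 5)
T3 rotate right-handed about the x-axis with cos θ = 3/5, sin θ = -4/5: (9, 5, -5) → (9, -1, -7); (-1, 2, 5) → (-1, 26/5, 7/5)
T4 scale by (-1, 2, -2): (9, -1, -7) → (-9, -2, 14); (-1, 26/5, 7/5) → (1, 52/5, -14/5)
T5 scale by (3, 1/2, -2): (-9, -2, 14) → (-27, -1, -28); (1, 52/5, -14/5) → (3, 26/5, 28/5)

image vertices: (-27, -1, -28), (3, 26/5, 28/5)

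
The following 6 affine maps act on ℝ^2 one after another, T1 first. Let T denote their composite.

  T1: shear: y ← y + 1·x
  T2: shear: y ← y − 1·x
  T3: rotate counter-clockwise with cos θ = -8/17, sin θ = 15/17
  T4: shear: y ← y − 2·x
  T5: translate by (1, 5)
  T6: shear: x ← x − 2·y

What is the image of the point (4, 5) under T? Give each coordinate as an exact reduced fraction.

T(p) = (-728/17, 319/17)

T1 shear: y ← y + 1·x: (4, 5) → (4, 9)
T2 shear: y ← y − 1·x: (4, 9) → (4, 5)
T3 rotate counter-clockwise with cos θ = -8/17, sin θ = 15/17: (4, 5) → (-107/17, 20/17)
T4 shear: y ← y − 2·x: (-107/17, 20/17) → (-107/17, 234/17)
T5 translate by (1, 5): (-107/17, 234/17) → (-90/17, 319/17)
T6 shear: x ← x − 2·y: (-90/17, 319/17) → (-728/17, 319/17)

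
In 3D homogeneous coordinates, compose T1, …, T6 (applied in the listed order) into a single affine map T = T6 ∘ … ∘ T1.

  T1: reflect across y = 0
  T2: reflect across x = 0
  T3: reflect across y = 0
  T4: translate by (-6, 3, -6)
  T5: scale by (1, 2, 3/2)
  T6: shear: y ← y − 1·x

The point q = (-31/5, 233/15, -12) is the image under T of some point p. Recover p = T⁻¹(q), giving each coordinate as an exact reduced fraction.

p = (1/5, 5/3, -2)

T1 = [1 0 0 0; 0 -1 0 0; 0 0 1 0; 0 0 0 1]
T2·T1 = [-1 0 0 0; 0 -1 0 0; 0 0 1 0; 0 0 0 1]
T3·…·T1 = [-1 0 0 0; 0 1 0 0; 0 0 1 0; 0 0 0 1]
T4·…·T1 = [-1 0 0 -6; 0 1 0 3; 0 0 1 -6; 0 0 0 1]
T5·…·T1 = [-1 0 0 -6; 0 2 0 6; 0 0 3/2 -9; 0 0 0 1]
T6·…·T1 = [-1 0 0 -6; 1 2 0 12; 0 0 3/2 -9; 0 0 0 1]
det M = -3; M⁻¹ = [-1 0 0 -6; 1/2 1/2 0 -3; 0 0 2/3 6; 0 0 0 1]
M⁻¹ · (-31/5, 233/15, -12)ᵀ = (1/5, 5/3, -2)ᵀ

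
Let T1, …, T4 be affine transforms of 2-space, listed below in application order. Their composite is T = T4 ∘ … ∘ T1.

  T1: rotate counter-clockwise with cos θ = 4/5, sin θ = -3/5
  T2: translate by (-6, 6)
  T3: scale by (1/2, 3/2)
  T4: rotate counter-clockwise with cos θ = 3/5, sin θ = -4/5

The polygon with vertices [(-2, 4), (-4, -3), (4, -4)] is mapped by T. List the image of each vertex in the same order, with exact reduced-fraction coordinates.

image vertices: (273/25, 286/25), (39/10, 49/5), (-27/25, 61/25)

T1 rotate counter-clockwise with cos θ = 4/5, sin θ = -3/5: (-2, 4) → (4/5, 22/5); (-4, -3) → (-5, 0); (4, -4) → (4/5, -28/5)
T2 translate by (-6, 6): (4/5, 22/5) → (-26/5, 52/5); (-5, 0) → (-11, 6); (4/5, -28/5) → (-26/5, 2/5)
T3 scale by (1/2, 3/2): (-26/5, 52/5) → (-13/5, 78/5); (-11, 6) → (-11/2, 9); (-26/5, 2/5) → (-13/5, 3/5)
T4 rotate counter-clockwise with cos θ = 3/5, sin θ = -4/5: (-13/5, 78/5) → (273/25, 286/25); (-11/2, 9) → (39/10, 49/5); (-13/5, 3/5) → (-27/25, 61/25)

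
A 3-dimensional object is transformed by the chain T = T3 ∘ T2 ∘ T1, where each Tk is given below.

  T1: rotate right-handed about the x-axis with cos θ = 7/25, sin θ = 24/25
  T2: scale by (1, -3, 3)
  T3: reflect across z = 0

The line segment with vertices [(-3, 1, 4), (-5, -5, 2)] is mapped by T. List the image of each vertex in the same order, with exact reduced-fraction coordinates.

image vertices: (-3, 267/25, -156/25), (-5, 249/25, 318/25)

T1 rotate right-handed about the x-axis with cos θ = 7/25, sin θ = 24/25: (-3, 1, 4) → (-3, -89/25, 52/25); (-5, -5, 2) → (-5, -83/25, -106/25)
T2 scale by (1, -3, 3): (-3, -89/25, 52/25) → (-3, 267/25, 156/25); (-5, -83/25, -106/25) → (-5, 249/25, -318/25)
T3 reflect across z = 0: (-3, 267/25, 156/25) → (-3, 267/25, -156/25); (-5, 249/25, -318/25) → (-5, 249/25, 318/25)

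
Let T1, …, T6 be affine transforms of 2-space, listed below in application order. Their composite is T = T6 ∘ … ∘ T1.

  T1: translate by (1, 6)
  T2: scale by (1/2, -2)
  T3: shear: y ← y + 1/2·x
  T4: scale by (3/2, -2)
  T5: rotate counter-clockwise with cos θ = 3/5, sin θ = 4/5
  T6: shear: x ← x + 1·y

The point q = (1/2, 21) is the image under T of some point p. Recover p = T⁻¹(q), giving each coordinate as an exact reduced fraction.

p = (5, 2)

T1 = [1 0 1; 0 1 6; 0 0 1]
T2·T1 = [1/2 0 1/2; 0 -2 -12; 0 0 1]
T3·…·T1 = [1/2 0 1/2; 1/4 -2 -47/4; 0 0 1]
T4·…·T1 = [3/4 0 3/4; -1/2 4 47/2; 0 0 1]
T5·…·T1 = [17/20 -16/5 -367/20; 3/10 12/5 147/10; 0 0 1]
T6·…·T1 = [23/20 -4/5 -73/20; 3/10 12/5 147/10; 0 0 1]
det M = 3; M⁻¹ = [4/5 4/15 -1; -1/10 23/60 -6; 0 0 1]
M⁻¹ · (1/2, 21)ᵀ = (5, 2)ᵀ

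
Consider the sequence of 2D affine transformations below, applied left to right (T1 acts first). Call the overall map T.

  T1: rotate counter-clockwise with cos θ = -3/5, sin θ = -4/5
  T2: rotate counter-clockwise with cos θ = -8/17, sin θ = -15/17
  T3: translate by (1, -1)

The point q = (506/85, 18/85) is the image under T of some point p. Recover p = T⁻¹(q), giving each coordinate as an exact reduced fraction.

p = (-1, -5)

T1 = [-3/5 4/5 0; -4/5 -3/5 0; 0 0 1]
T2·T1 = [-36/85 -77/85 0; 77/85 -36/85 0; 0 0 1]
T3·…·T1 = [-36/85 -77/85 1; 77/85 -36/85 -1; 0 0 1]
det M = 1; M⁻¹ = [-36/85 77/85 113/85; -77/85 -36/85 41/85; 0 0 1]
M⁻¹ · (506/85, 18/85)ᵀ = (-1, -5)ᵀ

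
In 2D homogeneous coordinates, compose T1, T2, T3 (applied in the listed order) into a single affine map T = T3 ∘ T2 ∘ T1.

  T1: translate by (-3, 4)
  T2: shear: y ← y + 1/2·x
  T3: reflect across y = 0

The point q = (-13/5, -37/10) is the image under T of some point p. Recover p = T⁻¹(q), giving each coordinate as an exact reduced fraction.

p = (2/5, 1)

T1 = [1 0 -3; 0 1 4; 0 0 1]
T2·T1 = [1 0 -3; 1/2 1 5/2; 0 0 1]
T3·…·T1 = [1 0 -3; -1/2 -1 -5/2; 0 0 1]
det M = -1; M⁻¹ = [1 0 3; -1/2 -1 -4; 0 0 1]
M⁻¹ · (-13/5, -37/10)ᵀ = (2/5, 1)ᵀ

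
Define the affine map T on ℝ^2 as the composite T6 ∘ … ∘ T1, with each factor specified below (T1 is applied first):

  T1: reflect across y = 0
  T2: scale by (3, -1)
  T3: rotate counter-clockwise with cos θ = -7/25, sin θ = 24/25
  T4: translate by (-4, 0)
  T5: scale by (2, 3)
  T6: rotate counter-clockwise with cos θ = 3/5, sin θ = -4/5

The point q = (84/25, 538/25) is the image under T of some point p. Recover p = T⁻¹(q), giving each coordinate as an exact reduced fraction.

T1 = [1 0 0; 0 -1 0; 0 0 1]
T2·T1 = [3 0 0; 0 1 0; 0 0 1]
T3·…·T1 = [-21/25 -24/25 0; 72/25 -7/25 0; 0 0 1]
T4·…·T1 = [-21/25 -24/25 -4; 72/25 -7/25 0; 0 0 1]
T5·…·T1 = [-42/25 -48/25 -8; 216/25 -21/25 0; 0 0 1]
T6·…·T1 = [738/125 -228/125 -24/5; 816/125 129/125 32/5; 0 0 1]
det M = 18; M⁻¹ = [43/750 38/375 -28/75; -136/375 41/125 -96/25; 0 0 1]
M⁻¹ · (84/25, 538/25)ᵀ = (2, 2)ᵀ

p = (2, 2)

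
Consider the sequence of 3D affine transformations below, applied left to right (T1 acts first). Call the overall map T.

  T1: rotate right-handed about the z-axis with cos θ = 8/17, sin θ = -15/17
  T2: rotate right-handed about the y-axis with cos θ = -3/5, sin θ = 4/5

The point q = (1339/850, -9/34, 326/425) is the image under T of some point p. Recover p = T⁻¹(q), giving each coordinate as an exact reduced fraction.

p = (-1/2, -3/2, 4/5)

T1 = [8/17 15/17 0 0; -15/17 8/17 0 0; 0 0 1 0; 0 0 0 1]
T2·T1 = [-24/85 -9/17 4/5 0; -15/17 8/17 0 0; -32/85 -12/17 -3/5 0; 0 0 0 1]
det M = 1; M⁻¹ = [-24/85 -15/17 -32/85 0; -9/17 8/17 -12/17 0; 4/5 0 -3/5 0; 0 0 0 1]
M⁻¹ · (1339/850, -9/34, 326/425)ᵀ = (-1/2, -3/2, 4/5)ᵀ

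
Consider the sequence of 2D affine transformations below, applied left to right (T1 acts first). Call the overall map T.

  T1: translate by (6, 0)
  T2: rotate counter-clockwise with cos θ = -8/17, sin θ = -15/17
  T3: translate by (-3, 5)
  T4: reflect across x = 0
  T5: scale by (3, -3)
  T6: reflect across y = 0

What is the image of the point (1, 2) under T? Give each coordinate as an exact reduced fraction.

T(p) = (231/17, -108/17)

T1 translate by (6, 0): (1, 2) → (7, 2)
T2 rotate counter-clockwise with cos θ = -8/17, sin θ = -15/17: (7, 2) → (-26/17, -121/17)
T3 translate by (-3, 5): (-26/17, -121/17) → (-77/17, -36/17)
T4 reflect across x = 0: (-77/17, -36/17) → (77/17, -36/17)
T5 scale by (3, -3): (77/17, -36/17) → (231/17, 108/17)
T6 reflect across y = 0: (231/17, 108/17) → (231/17, -108/17)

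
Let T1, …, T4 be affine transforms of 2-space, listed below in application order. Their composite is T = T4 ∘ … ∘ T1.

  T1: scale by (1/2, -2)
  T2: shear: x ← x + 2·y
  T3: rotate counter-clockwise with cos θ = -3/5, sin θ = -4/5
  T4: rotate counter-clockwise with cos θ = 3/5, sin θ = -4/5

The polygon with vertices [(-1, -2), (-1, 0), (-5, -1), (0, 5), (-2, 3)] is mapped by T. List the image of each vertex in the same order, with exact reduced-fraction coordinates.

image vertices: (-15/2, -4), (1/2, 0), (-3/2, -2), (20, 10), (13, 6)

T1 scale by (1/2, -2): (-1, -2) → (-1/2, 4); (-1, 0) → (-1/2, 0); (-5, -1) → (-5/2, 2); (0, 5) → (0, -10); (-2, 3) → (-1, -6)
T2 shear: x ← x + 2·y: (-1/2, 4) → (15/2, 4); (-1/2, 0) → (-1/2, 0); (-5/2, 2) → (3/2, 2); (0, -10) → (-20, -10); (-1, -6) → (-13, -6)
T3 rotate counter-clockwise with cos θ = -3/5, sin θ = -4/5: (15/2, 4) → (-13/10, -42/5); (-1/2, 0) → (3/10, 2/5); (3/2, 2) → (7/10, -12/5); (-20, -10) → (4, 22); (-13, -6) → (3, 14)
T4 rotate counter-clockwise with cos θ = 3/5, sin θ = -4/5: (-13/10, -42/5) → (-15/2, -4); (3/10, 2/5) → (1/2, 0); (7/10, -12/5) → (-3/2, -2); (4, 22) → (20, 10); (3, 14) → (13, 6)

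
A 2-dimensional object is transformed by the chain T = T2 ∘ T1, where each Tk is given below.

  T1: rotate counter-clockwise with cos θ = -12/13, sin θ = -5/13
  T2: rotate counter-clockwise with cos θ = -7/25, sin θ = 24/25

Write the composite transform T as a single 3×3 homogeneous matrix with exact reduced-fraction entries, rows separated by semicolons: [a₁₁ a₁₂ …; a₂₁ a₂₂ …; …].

T1 = [-12/13 5/13 0; -5/13 -12/13 0; 0 0 1]
T2·T1 = [204/325 253/325 0; -253/325 204/325 0; 0 0 1]

T = [204/325 253/325 0; -253/325 204/325 0; 0 0 1]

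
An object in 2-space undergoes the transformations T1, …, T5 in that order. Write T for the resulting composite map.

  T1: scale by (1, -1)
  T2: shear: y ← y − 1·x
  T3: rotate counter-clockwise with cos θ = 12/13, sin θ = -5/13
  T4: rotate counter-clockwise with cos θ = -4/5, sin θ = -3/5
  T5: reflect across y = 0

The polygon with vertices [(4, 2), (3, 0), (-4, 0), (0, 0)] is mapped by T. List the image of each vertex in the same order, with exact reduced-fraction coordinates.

image vertices: (-348/65, -314/65), (-237/65, -141/65), (316/65, 188/65), (0, 0)

T1 scale by (1, -1): (4, 2) → (4, -2); (3, 0) → (3, 0); (-4, 0) → (-4, 0); (0, 0) → (0, 0)
T2 shear: y ← y − 1·x: (4, -2) → (4, -6); (3, 0) → (3, -3); (-4, 0) → (-4, 4); (0, 0) → (0, 0)
T3 rotate counter-clockwise with cos θ = 12/13, sin θ = -5/13: (4, -6) → (18/13, -92/13); (3, -3) → (21/13, -51/13); (-4, 4) → (-28/13, 68/13); (0, 0) → (0, 0)
T4 rotate counter-clockwise with cos θ = -4/5, sin θ = -3/5: (18/13, -92/13) → (-348/65, 314/65); (21/13, -51/13) → (-237/65, 141/65); (-28/13, 68/13) → (316/65, -188/65); (0, 0) → (0, 0)
T5 reflect across y = 0: (-348/65, 314/65) → (-348/65, -314/65); (-237/65, 141/65) → (-237/65, -141/65); (316/65, -188/65) → (316/65, 188/65); (0, 0) → (0, 0)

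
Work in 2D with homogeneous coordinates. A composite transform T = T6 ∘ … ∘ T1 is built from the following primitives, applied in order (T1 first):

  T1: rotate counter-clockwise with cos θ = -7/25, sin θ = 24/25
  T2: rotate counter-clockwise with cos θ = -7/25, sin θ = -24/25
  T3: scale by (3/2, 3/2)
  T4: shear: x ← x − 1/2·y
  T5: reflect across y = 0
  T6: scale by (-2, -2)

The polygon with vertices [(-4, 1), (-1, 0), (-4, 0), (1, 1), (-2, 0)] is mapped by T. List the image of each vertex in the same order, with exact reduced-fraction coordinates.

image vertices: (27/2, 3), (3, 0), (12, 0), (-3/2, 3), (6, 0)

T1 rotate counter-clockwise with cos θ = -7/25, sin θ = 24/25: (-4, 1) → (4/25, -103/25); (-1, 0) → (7/25, -24/25); (-4, 0) → (28/25, -96/25); (1, 1) → (-31/25, 17/25); (-2, 0) → (14/25, -48/25)
T2 rotate counter-clockwise with cos θ = -7/25, sin θ = -24/25: (4/25, -103/25) → (-4, 1); (7/25, -24/25) → (-1, 0); (28/25, -96/25) → (-4, 0); (-31/25, 17/25) → (1, 1); (14/25, -48/25) → (-2, 0)
T3 scale by (3/2, 3/2): (-4, 1) → (-6, 3/2); (-1, 0) → (-3/2, 0); (-4, 0) → (-6, 0); (1, 1) → (3/2, 3/2); (-2, 0) → (-3, 0)
T4 shear: x ← x − 1/2·y: (-6, 3/2) → (-27/4, 3/2); (-3/2, 0) → (-3/2, 0); (-6, 0) → (-6, 0); (3/2, 3/2) → (3/4, 3/2); (-3, 0) → (-3, 0)
T5 reflect across y = 0: (-27/4, 3/2) → (-27/4, -3/2); (-3/2, 0) → (-3/2, 0); (-6, 0) → (-6, 0); (3/4, 3/2) → (3/4, -3/2); (-3, 0) → (-3, 0)
T6 scale by (-2, -2): (-27/4, -3/2) → (27/2, 3); (-3/2, 0) → (3, 0); (-6, 0) → (12, 0); (3/4, -3/2) → (-3/2, 3); (-3, 0) → (6, 0)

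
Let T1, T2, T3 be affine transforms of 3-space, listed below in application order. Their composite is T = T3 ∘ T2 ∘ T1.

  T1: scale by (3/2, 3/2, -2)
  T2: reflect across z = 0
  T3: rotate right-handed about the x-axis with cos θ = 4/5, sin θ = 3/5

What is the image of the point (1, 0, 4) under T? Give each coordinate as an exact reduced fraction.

T(p) = (3/2, -24/5, 32/5)

T1 scale by (3/2, 3/2, -2): (1, 0, 4) → (3/2, 0, -8)
T2 reflect across z = 0: (3/2, 0, -8) → (3/2, 0, 8)
T3 rotate right-handed about the x-axis with cos θ = 4/5, sin θ = 3/5: (3/2, 0, 8) → (3/2, -24/5, 32/5)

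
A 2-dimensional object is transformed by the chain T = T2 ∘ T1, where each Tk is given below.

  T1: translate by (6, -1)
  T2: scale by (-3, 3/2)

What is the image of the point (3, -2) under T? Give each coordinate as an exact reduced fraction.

T1 translate by (6, -1): (3, -2) → (9, -3)
T2 scale by (-3, 3/2): (9, -3) → (-27, -9/2)

T(p) = (-27, -9/2)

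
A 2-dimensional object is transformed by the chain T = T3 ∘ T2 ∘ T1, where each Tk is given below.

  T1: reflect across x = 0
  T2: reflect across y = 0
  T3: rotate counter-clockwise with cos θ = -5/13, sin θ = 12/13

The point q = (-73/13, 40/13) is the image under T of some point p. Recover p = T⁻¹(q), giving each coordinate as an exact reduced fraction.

T1 = [-1 0 0; 0 1 0; 0 0 1]
T2·T1 = [-1 0 0; 0 -1 0; 0 0 1]
T3·…·T1 = [5/13 12/13 0; -12/13 5/13 0; 0 0 1]
det M = 1; M⁻¹ = [5/13 -12/13 0; 12/13 5/13 0; 0 0 1]
M⁻¹ · (-73/13, 40/13)ᵀ = (-5, -4)ᵀ

p = (-5, -4)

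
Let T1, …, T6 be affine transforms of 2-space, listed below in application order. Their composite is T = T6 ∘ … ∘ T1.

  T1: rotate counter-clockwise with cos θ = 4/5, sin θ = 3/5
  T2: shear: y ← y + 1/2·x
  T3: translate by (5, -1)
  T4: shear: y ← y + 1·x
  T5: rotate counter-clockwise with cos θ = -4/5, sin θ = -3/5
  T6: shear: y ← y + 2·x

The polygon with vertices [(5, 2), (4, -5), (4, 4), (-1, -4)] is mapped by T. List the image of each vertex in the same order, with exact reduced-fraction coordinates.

T1 rotate counter-clockwise with cos θ = 4/5, sin θ = 3/5: (5, 2) → (14/5, 23/5); (4, -5) → (31/5, -8/5); (4, 4) → (4/5, 28/5); (-1, -4) → (8/5, -19/5)
T2 shear: y ← y + 1/2·x: (14/5, 23/5) → (14/5, 6); (31/5, -8/5) → (31/5, 3/2); (4/5, 28/5) → (4/5, 6); (8/5, -19/5) → (8/5, -3)
T3 translate by (5, -1): (14/5, 6) → (39/5, 5); (31/5, 3/2) → (56/5, 1/2); (4/5, 6) → (29/5, 5); (8/5, -3) → (33/5, -4)
T4 shear: y ← y + 1·x: (39/5, 5) → (39/5, 64/5); (56/5, 1/2) → (56/5, 117/10); (29/5, 5) → (29/5, 54/5); (33/5, -4) → (33/5, 13/5)
T5 rotate counter-clockwise with cos θ = -4/5, sin θ = -3/5: (39/5, 64/5) → (36/25, -373/25); (56/5, 117/10) → (-97/50, -402/25); (29/5, 54/5) → (46/25, -303/25); (33/5, 13/5) → (-93/25, -151/25)
T6 shear: y ← y + 2·x: (36/25, -373/25) → (36/25, -301/25); (-97/50, -402/25) → (-97/50, -499/25); (46/25, -303/25) → (46/25, -211/25); (-93/25, -151/25) → (-93/25, -337/25)

image vertices: (36/25, -301/25), (-97/50, -499/25), (46/25, -211/25), (-93/25, -337/25)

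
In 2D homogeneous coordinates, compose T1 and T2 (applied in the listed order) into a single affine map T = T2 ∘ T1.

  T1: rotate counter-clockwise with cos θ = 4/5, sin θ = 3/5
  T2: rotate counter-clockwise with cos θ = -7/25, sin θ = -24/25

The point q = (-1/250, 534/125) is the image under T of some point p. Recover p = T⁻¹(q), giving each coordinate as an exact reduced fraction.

p = (-4, 3/2)

T1 = [4/5 -3/5 0; 3/5 4/5 0; 0 0 1]
T2·T1 = [44/125 117/125 0; -117/125 44/125 0; 0 0 1]
det M = 1; M⁻¹ = [44/125 -117/125 0; 117/125 44/125 0; 0 0 1]
M⁻¹ · (-1/250, 534/125)ᵀ = (-4, 3/2)ᵀ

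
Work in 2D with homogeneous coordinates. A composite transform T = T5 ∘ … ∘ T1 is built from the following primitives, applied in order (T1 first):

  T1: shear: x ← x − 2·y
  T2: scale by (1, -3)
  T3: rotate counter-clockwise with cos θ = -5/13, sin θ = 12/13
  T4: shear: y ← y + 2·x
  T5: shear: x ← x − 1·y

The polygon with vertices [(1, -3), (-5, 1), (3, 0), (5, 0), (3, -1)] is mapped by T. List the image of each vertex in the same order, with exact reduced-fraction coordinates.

T1 shear: x ← x − 2·y: (1, -3) → (7, -3); (-5, 1) → (-7, 1); (3, 0) → (3, 0); (5, 0) → (5, 0); (3, -1) → (5, -1)
T2 scale by (1, -3): (7, -3) → (7, 9); (-7, 1) → (-7, -3); (3, 0) → (3, 0); (5, 0) → (5, 0); (5, -1) → (5, 3)
T3 rotate counter-clockwise with cos θ = -5/13, sin θ = 12/13: (7, 9) → (-11, 3); (-7, -3) → (71/13, -69/13); (3, 0) → (-15/13, 36/13); (5, 0) → (-25/13, 60/13); (5, 3) → (-61/13, 45/13)
T4 shear: y ← y + 2·x: (-11, 3) → (-11, -19); (71/13, -69/13) → (71/13, 73/13); (-15/13, 36/13) → (-15/13, 6/13); (-25/13, 60/13) → (-25/13, 10/13); (-61/13, 45/13) → (-61/13, -77/13)
T5 shear: x ← x − 1·y: (-11, -19) → (8, -19); (71/13, 73/13) → (-2/13, 73/13); (-15/13, 6/13) → (-21/13, 6/13); (-25/13, 10/13) → (-35/13, 10/13); (-61/13, -77/13) → (16/13, -77/13)

image vertices: (8, -19), (-2/13, 73/13), (-21/13, 6/13), (-35/13, 10/13), (16/13, -77/13)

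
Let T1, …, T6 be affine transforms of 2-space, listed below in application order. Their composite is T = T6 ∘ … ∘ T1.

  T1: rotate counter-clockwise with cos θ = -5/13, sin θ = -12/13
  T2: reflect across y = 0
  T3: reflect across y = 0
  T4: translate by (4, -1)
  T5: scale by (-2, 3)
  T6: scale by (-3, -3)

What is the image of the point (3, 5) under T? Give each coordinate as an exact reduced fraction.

T1 rotate counter-clockwise with cos θ = -5/13, sin θ = -12/13: (3, 5) → (45/13, -61/13)
T2 reflect across y = 0: (45/13, -61/13) → (45/13, 61/13)
T3 reflect across y = 0: (45/13, 61/13) → (45/13, -61/13)
T4 translate by (4, -1): (45/13, -61/13) → (97/13, -74/13)
T5 scale by (-2, 3): (97/13, -74/13) → (-194/13, -222/13)
T6 scale by (-3, -3): (-194/13, -222/13) → (582/13, 666/13)

T(p) = (582/13, 666/13)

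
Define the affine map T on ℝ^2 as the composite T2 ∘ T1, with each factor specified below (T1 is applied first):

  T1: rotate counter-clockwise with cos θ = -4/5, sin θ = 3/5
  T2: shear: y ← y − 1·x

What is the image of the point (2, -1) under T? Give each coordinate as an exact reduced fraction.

T1 rotate counter-clockwise with cos θ = -4/5, sin θ = 3/5: (2, -1) → (-1, 2)
T2 shear: y ← y − 1·x: (-1, 2) → (-1, 3)

T(p) = (-1, 3)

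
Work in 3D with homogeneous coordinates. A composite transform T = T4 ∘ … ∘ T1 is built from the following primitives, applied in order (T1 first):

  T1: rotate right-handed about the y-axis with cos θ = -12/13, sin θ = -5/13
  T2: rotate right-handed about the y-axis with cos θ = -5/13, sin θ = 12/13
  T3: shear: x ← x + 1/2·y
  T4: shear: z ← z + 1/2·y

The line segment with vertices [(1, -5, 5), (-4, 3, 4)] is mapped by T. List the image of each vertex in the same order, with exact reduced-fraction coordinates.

T1 rotate right-handed about the y-axis with cos θ = -12/13, sin θ = -5/13: (1, -5, 5) → (-37/13, -5, -55/13); (-4, 3, 4) → (28/13, 3, -68/13)
T2 rotate right-handed about the y-axis with cos θ = -5/13, sin θ = 12/13: (-37/13, -5, -55/13) → (-475/169, -5, 719/169); (28/13, 3, -68/13) → (-956/169, 3, 4/169)
T3 shear: x ← x + 1/2·y: (-475/169, -5, 719/169) → (-1795/338, -5, 719/169); (-956/169, 3, 4/169) → (-1405/338, 3, 4/169)
T4 shear: z ← z + 1/2·y: (-1795/338, -5, 719/169) → (-1795/338, -5, 593/338); (-1405/338, 3, 4/169) → (-1405/338, 3, 515/338)

image vertices: (-1795/338, -5, 593/338), (-1405/338, 3, 515/338)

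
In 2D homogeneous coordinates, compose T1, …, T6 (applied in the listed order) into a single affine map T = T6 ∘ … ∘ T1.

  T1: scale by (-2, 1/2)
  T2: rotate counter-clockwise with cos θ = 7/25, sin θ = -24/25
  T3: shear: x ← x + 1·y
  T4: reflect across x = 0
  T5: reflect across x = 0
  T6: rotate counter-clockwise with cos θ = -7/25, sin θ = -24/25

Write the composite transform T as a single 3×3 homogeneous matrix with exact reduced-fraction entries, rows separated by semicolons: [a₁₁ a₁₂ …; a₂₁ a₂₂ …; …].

T1 = [-2 0 0; 0 1/2 0; 0 0 1]
T2·T1 = [-14/25 12/25 0; 48/25 7/50 0; 0 0 1]
T3·…·T1 = [34/25 31/50 0; 48/25 7/50 0; 0 0 1]
T4·…·T1 = [-34/25 -31/50 0; 48/25 7/50 0; 0 0 1]
T5·…·T1 = [34/25 31/50 0; 48/25 7/50 0; 0 0 1]
T6·…·T1 = [914/625 -49/1250 0; -1152/625 -793/1250 0; 0 0 1]

T = [914/625 -49/1250 0; -1152/625 -793/1250 0; 0 0 1]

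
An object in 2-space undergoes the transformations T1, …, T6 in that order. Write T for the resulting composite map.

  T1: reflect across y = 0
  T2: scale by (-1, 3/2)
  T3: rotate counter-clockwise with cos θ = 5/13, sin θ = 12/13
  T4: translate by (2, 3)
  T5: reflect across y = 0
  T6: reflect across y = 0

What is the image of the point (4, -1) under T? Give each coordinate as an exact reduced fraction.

T1 reflect across y = 0: (4, -1) → (4, 1)
T2 scale by (-1, 3/2): (4, 1) → (-4, 3/2)
T3 rotate counter-clockwise with cos θ = 5/13, sin θ = 12/13: (-4, 3/2) → (-38/13, -81/26)
T4 translate by (2, 3): (-38/13, -81/26) → (-12/13, -3/26)
T5 reflect across y = 0: (-12/13, -3/26) → (-12/13, 3/26)
T6 reflect across y = 0: (-12/13, 3/26) → (-12/13, -3/26)

T(p) = (-12/13, -3/26)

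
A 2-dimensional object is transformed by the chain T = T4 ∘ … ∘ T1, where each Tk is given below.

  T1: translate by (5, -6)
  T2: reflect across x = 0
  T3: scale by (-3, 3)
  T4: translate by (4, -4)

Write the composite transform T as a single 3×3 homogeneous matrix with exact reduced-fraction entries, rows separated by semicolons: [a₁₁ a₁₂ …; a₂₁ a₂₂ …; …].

T = [3 0 19; 0 3 -22; 0 0 1]

T1 = [1 0 5; 0 1 -6; 0 0 1]
T2·T1 = [-1 0 -5; 0 1 -6; 0 0 1]
T3·…·T1 = [3 0 15; 0 3 -18; 0 0 1]
T4·…·T1 = [3 0 19; 0 3 -22; 0 0 1]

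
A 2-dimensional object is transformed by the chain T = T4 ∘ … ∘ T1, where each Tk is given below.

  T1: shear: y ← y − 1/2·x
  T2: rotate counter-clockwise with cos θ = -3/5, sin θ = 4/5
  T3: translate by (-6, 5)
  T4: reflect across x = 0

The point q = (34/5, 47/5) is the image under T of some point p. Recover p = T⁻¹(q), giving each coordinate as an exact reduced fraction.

T1 = [1 0 0; -1/2 1 0; 0 0 1]
T2·T1 = [-1/5 -4/5 0; 11/10 -3/5 0; 0 0 1]
T3·…·T1 = [-1/5 -4/5 -6; 11/10 -3/5 5; 0 0 1]
T4·…·T1 = [1/5 4/5 6; 11/10 -3/5 5; 0 0 1]
det M = -1; M⁻¹ = [3/5 4/5 -38/5; 11/10 -1/5 -28/5; 0 0 1]
M⁻¹ · (34/5, 47/5)ᵀ = (4, 0)ᵀ

p = (4, 0)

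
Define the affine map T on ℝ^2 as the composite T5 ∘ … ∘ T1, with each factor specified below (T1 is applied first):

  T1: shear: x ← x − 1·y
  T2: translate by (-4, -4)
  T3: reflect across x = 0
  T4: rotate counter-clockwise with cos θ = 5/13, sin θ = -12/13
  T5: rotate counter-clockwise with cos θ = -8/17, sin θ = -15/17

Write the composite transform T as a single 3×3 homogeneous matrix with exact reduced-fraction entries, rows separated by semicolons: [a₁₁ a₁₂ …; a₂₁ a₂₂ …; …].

T = [220/221 -241/221 -796/221; -21/221 -199/221 964/221; 0 0 1]

T1 = [1 -1 0; 0 1 0; 0 0 1]
T2·T1 = [1 -1 -4; 0 1 -4; 0 0 1]
T3·…·T1 = [-1 1 4; 0 1 -4; 0 0 1]
T4·…·T1 = [-5/13 17/13 -28/13; 12/13 -7/13 -68/13; 0 0 1]
T5·…·T1 = [220/221 -241/221 -796/221; -21/221 -199/221 964/221; 0 0 1]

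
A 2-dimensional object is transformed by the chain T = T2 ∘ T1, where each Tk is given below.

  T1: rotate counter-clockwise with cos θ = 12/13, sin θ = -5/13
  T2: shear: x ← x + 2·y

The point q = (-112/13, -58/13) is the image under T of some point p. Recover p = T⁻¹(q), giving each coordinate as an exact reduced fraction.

T1 = [12/13 5/13 0; -5/13 12/13 0; 0 0 1]
T2·T1 = [2/13 29/13 0; -5/13 12/13 0; 0 0 1]
det M = 1; M⁻¹ = [12/13 -29/13 0; 5/13 2/13 0; 0 0 1]
M⁻¹ · (-112/13, -58/13)ᵀ = (2, -4)ᵀ

p = (2, -4)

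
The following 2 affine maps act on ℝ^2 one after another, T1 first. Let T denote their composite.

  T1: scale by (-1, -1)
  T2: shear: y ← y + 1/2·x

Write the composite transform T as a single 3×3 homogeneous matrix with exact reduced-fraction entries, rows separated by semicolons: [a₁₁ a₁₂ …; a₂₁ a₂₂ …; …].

T = [-1 0 0; -1/2 -1 0; 0 0 1]

T1 = [-1 0 0; 0 -1 0; 0 0 1]
T2·T1 = [-1 0 0; -1/2 -1 0; 0 0 1]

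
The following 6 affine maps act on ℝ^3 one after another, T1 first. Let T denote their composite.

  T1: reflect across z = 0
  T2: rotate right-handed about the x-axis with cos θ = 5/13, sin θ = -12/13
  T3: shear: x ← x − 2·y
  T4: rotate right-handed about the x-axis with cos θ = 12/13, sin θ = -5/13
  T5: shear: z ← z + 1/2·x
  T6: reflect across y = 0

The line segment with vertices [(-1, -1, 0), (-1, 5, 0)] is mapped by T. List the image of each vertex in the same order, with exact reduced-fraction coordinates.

T1 reflect across z = 0: (-1, -1, 0) → (-1, -1, 0); (-1, 5, 0) → (-1, 5, 0)
T2 rotate right-handed about the x-axis with cos θ = 5/13, sin θ = -12/13: (-1, -1, 0) → (-1, -5/13, 12/13); (-1, 5, 0) → (-1, 25/13, -60/13)
T3 shear: x ← x − 2·y: (-1, -5/13, 12/13) → (-3/13, -5/13, 12/13); (-1, 25/13, -60/13) → (-63/13, 25/13, -60/13)
T4 rotate right-handed about the x-axis with cos θ = 12/13, sin θ = -5/13: (-3/13, -5/13, 12/13) → (-3/13, 0, 1); (-63/13, 25/13, -60/13) → (-63/13, 0, -5)
T5 shear: z ← z + 1/2·x: (-3/13, 0, 1) → (-3/13, 0, 23/26); (-63/13, 0, -5) → (-63/13, 0, -193/26)
T6 reflect across y = 0: (-3/13, 0, 23/26) → (-3/13, 0, 23/26); (-63/13, 0, -193/26) → (-63/13, 0, -193/26)

image vertices: (-3/13, 0, 23/26), (-63/13, 0, -193/26)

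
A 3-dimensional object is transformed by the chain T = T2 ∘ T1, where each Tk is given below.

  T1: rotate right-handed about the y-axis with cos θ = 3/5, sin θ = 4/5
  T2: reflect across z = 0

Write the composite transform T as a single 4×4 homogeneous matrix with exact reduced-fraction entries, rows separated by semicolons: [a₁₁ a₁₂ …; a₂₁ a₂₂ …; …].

T1 = [3/5 0 4/5 0; 0 1 0 0; -4/5 0 3/5 0; 0 0 0 1]
T2·T1 = [3/5 0 4/5 0; 0 1 0 0; 4/5 0 -3/5 0; 0 0 0 1]

T = [3/5 0 4/5 0; 0 1 0 0; 4/5 0 -3/5 0; 0 0 0 1]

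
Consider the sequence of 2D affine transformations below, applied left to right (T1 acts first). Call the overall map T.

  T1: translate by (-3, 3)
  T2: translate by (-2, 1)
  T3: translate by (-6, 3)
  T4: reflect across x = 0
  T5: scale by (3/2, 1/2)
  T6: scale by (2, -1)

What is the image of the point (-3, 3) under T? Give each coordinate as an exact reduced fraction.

T1 translate by (-3, 3): (-3, 3) → (-6, 6)
T2 translate by (-2, 1): (-6, 6) → (-8, 7)
T3 translate by (-6, 3): (-8, 7) → (-14, 10)
T4 reflect across x = 0: (-14, 10) → (14, 10)
T5 scale by (3/2, 1/2): (14, 10) → (21, 5)
T6 scale by (2, -1): (21, 5) → (42, -5)

T(p) = (42, -5)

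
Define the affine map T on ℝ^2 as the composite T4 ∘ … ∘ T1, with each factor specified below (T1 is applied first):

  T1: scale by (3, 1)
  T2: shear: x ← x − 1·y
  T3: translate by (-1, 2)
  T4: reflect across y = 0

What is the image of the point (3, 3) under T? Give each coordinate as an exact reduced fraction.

T(p) = (5, -5)

T1 scale by (3, 1): (3, 3) → (9, 3)
T2 shear: x ← x − 1·y: (9, 3) → (6, 3)
T3 translate by (-1, 2): (6, 3) → (5, 5)
T4 reflect across y = 0: (5, 5) → (5, -5)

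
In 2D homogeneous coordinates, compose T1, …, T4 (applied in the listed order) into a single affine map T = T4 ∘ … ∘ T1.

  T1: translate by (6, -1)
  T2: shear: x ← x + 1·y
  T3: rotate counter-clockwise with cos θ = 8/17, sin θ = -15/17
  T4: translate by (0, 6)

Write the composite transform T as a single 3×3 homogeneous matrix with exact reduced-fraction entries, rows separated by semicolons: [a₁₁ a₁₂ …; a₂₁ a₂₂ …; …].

T = [8/17 23/17 25/17; -15/17 -7/17 19/17; 0 0 1]

T1 = [1 0 6; 0 1 -1; 0 0 1]
T2·T1 = [1 1 5; 0 1 -1; 0 0 1]
T3·…·T1 = [8/17 23/17 25/17; -15/17 -7/17 -83/17; 0 0 1]
T4·…·T1 = [8/17 23/17 25/17; -15/17 -7/17 19/17; 0 0 1]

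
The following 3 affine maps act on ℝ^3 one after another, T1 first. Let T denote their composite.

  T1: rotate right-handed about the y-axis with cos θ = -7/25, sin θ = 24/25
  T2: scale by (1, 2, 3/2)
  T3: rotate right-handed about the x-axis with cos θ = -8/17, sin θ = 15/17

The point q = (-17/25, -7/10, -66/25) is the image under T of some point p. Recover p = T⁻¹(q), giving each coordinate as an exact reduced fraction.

T1 = [-7/25 0 24/25 0; 0 1 0 0; -24/25 0 -7/25 0; 0 0 0 1]
T2·T1 = [-7/25 0 24/25 0; 0 2 0 0; -36/25 0 -21/50 0; 0 0 0 1]
T3·…·T1 = [-7/25 0 24/25 0; 108/85 -16/17 63/170 0; 288/425 30/17 84/425 0; 0 0 0 1]
det M = 3; M⁻¹ = [-7/25 48/85 128/425 0; 0 -4/17 15/34 0; 24/25 14/85 112/1275 0; 0 0 0 1]
M⁻¹ · (-17/25, -7/10, -66/25)ᵀ = (-1, -1, -1)ᵀ

p = (-1, -1, -1)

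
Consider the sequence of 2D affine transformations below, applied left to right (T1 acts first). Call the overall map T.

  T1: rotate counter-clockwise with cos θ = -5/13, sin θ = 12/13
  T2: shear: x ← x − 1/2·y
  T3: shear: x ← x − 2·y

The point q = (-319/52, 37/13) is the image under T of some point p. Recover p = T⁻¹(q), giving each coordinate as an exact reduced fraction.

T1 = [-5/13 -12/13 0; 12/13 -5/13 0; 0 0 1]
T2·T1 = [-11/13 -19/26 0; 12/13 -5/13 0; 0 0 1]
T3·…·T1 = [-35/13 1/26 0; 12/13 -5/13 0; 0 0 1]
det M = 1; M⁻¹ = [-5/13 -1/26 0; -12/13 -35/13 0; 0 0 1]
M⁻¹ · (-319/52, 37/13)ᵀ = (9/4, -2)ᵀ

p = (9/4, -2)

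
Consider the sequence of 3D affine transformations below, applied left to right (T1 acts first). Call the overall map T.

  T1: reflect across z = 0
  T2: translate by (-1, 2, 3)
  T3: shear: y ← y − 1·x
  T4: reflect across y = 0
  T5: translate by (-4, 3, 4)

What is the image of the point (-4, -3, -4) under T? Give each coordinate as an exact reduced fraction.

T(p) = (-9, -1, 11)

T1 reflect across z = 0: (-4, -3, -4) → (-4, -3, 4)
T2 translate by (-1, 2, 3): (-4, -3, 4) → (-5, -1, 7)
T3 shear: y ← y − 1·x: (-5, -1, 7) → (-5, 4, 7)
T4 reflect across y = 0: (-5, 4, 7) → (-5, -4, 7)
T5 translate by (-4, 3, 4): (-5, -4, 7) → (-9, -1, 11)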